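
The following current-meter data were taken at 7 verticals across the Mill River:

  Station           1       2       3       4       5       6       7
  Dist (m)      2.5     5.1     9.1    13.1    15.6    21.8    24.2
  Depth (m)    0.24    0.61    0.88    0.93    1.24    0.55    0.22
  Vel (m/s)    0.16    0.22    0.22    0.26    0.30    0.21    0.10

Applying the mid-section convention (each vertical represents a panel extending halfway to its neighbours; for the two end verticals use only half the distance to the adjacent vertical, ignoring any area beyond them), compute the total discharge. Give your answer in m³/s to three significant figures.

w_1 = (5.1 − 2.5)/2 = 1.3 m; q_1 = 0.16 × 0.24 × 1.3 = 0.04992 m³/s
w_2 = (9.1 − 2.5)/2 = 3.3 m; q_2 = 0.22 × 0.61 × 3.3 = 0.4429 m³/s
w_3 = (13.1 − 5.1)/2 = 4 m; q_3 = 0.22 × 0.88 × 4 = 0.7744 m³/s
w_4 = (15.6 − 9.1)/2 = 3.25 m; q_4 = 0.26 × 0.93 × 3.25 = 0.7859 m³/s
w_5 = (21.8 − 13.1)/2 = 4.35 m; q_5 = 0.30 × 1.24 × 4.35 = 1.618 m³/s
w_6 = (24.2 − 15.6)/2 = 4.3 m; q_6 = 0.21 × 0.55 × 4.3 = 0.4967 m³/s
w_7 = (24.2 − 21.8)/2 = 1.2 m; q_7 = 0.10 × 0.22 × 1.2 = 0.02640 m³/s
Q = Σ qᵢ = 4.194 m³/s

4.19 m³/s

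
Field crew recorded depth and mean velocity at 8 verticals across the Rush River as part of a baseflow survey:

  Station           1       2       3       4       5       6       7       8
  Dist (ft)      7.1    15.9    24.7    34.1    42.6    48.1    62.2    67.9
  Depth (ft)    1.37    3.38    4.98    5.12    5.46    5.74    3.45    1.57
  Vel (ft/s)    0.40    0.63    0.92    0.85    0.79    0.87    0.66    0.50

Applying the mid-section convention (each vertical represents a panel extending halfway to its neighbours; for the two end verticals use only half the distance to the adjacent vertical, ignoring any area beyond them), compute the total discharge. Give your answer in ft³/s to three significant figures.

w_1 = (15.9 − 7.1)/2 = 4.4 ft; q_1 = 0.40 × 1.37 × 4.4 = 2.411 ft³/s
w_2 = (24.7 − 7.1)/2 = 8.8 ft; q_2 = 0.63 × 3.38 × 8.8 = 18.74 ft³/s
w_3 = (34.1 − 15.9)/2 = 9.1 ft; q_3 = 0.92 × 4.98 × 9.1 = 41.69 ft³/s
w_4 = (42.6 − 24.7)/2 = 8.95 ft; q_4 = 0.85 × 5.12 × 8.95 = 38.95 ft³/s
w_5 = (48.1 − 34.1)/2 = 7 ft; q_5 = 0.79 × 5.46 × 7 = 30.19 ft³/s
w_6 = (62.2 − 42.6)/2 = 9.8 ft; q_6 = 0.87 × 5.74 × 9.8 = 48.94 ft³/s
w_7 = (67.9 − 48.1)/2 = 9.9 ft; q_7 = 0.66 × 3.45 × 9.9 = 22.54 ft³/s
w_8 = (67.9 − 62.2)/2 = 2.85 ft; q_8 = 0.50 × 1.57 × 2.85 = 2.237 ft³/s
Q = Σ qᵢ = 205.7 ft³/s

206 ft³/s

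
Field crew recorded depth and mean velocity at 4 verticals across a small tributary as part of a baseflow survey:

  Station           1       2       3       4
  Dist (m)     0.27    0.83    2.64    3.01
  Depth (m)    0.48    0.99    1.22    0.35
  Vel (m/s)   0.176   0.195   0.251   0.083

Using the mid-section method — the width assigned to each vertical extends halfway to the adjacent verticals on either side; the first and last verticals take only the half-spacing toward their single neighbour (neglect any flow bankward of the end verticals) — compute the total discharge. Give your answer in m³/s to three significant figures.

0.592 m³/s

w_1 = (0.83 − 0.27)/2 = 0.28 m; q_1 = 0.176 × 0.48 × 0.28 = 0.02365 m³/s
w_2 = (2.64 − 0.27)/2 = 1.185 m; q_2 = 0.195 × 0.99 × 1.185 = 0.2288 m³/s
w_3 = (3.01 − 0.83)/2 = 1.09 m; q_3 = 0.251 × 1.22 × 1.09 = 0.3338 m³/s
w_4 = (3.01 − 2.64)/2 = 0.185 m; q_4 = 0.083 × 0.35 × 0.185 = 0.005374 m³/s
Q = Σ qᵢ = 0.5916 m³/s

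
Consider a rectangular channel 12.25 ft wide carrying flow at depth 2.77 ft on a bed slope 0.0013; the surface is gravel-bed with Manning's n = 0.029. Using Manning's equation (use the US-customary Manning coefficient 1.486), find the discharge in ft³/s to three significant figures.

96.4 ft³/s

A = b·y = 12.25 × 2.77 = 33.93 ft²
P = b + 2y = 12.25 + 2×2.77 = 17.79 ft
R = A/P = 33.93/17.79 = 1.907 ft
Q = (1.486/n)·A·R^(2/3)·S^(1/2) = (1.486/0.029) × 33.93 × 1.907^(2/3) × 0.0013^(1/2) = 96.42 ft³/s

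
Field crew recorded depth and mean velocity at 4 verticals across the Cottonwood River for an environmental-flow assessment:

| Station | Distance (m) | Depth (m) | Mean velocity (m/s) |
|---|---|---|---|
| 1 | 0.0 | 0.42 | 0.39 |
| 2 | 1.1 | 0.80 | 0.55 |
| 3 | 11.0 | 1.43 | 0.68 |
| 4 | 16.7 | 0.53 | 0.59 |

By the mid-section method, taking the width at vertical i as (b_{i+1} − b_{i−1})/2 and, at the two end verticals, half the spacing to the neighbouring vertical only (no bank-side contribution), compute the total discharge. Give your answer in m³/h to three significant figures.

w_1 = (1.1 − 0.0)/2 = 0.55 m; q_1 = 0.39 × 0.42 × 0.55 = 0.09009 m³/s
w_2 = (11.0 − 0.0)/2 = 5.5 m; q_2 = 0.55 × 0.80 × 5.5 = 2.420 m³/s
w_3 = (16.7 − 1.1)/2 = 7.8 m; q_3 = 0.68 × 1.43 × 7.8 = 7.585 m³/s
w_4 = (16.7 − 11.0)/2 = 2.85 m; q_4 = 0.59 × 0.53 × 2.85 = 0.8912 m³/s
Q = Σ qᵢ = 10.99 m³/s
= 10.99 × 3600 = 39550 m³/h

39500 m³/h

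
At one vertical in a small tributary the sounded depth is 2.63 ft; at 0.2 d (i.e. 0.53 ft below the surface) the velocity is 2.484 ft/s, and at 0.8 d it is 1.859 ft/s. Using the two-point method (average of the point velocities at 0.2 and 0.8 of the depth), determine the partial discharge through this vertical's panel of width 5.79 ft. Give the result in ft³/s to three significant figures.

v̄ = (2.484 + 1.859) / 2 = 2.172 ft/s
q = v̄ × d × w = 2.172 × 2.63 × 5.79 = 33.07 ft³/s

33.1 ft³/s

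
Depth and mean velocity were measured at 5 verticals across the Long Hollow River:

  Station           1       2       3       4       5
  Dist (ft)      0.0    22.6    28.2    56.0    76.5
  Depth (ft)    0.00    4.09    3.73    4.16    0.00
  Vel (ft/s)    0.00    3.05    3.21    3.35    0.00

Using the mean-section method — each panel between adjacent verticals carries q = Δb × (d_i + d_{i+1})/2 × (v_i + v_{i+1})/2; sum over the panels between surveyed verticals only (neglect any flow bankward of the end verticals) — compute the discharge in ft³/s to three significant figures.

Panel 1-2: Δb = 22.6 ft, d̄ = (0.00+4.09)/2 = 2.045, v̄ = (0.00+3.05)/2 = 1.525 → q = 22.6×2.045×1.525 = 70.48 ft³/s
Panel 2-3: Δb = 5.6 ft, d̄ = (4.09+3.73)/2 = 3.91, v̄ = (3.05+3.21)/2 = 3.13 → q = 5.6×3.91×3.13 = 68.53 ft³/s
Panel 3-4: Δb = 27.8 ft, d̄ = (3.73+4.16)/2 = 3.945, v̄ = (3.21+3.35)/2 = 3.28 → q = 27.8×3.945×3.28 = 359.7 ft³/s
Panel 4-5: Δb = 20.5 ft, d̄ = (4.16+0.00)/2 = 2.08, v̄ = (3.35+0.00)/2 = 1.675 → q = 20.5×2.08×1.675 = 71.42 ft³/s
Q = Σ q = 570.2 ft³/s

570 ft³/s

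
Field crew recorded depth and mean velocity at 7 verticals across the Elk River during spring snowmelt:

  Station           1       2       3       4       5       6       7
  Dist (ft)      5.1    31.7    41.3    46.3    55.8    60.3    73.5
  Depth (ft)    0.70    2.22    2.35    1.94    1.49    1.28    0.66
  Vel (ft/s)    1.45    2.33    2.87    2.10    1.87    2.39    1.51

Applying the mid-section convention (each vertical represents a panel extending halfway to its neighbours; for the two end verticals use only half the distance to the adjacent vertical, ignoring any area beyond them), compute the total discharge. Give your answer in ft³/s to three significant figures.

w_1 = (31.7 − 5.1)/2 = 13.3 ft; q_1 = 1.45 × 0.70 × 13.3 = 13.50 ft³/s
w_2 = (41.3 − 5.1)/2 = 18.1 ft; q_2 = 2.33 × 2.22 × 18.1 = 93.62 ft³/s
w_3 = (46.3 − 31.7)/2 = 7.3 ft; q_3 = 2.87 × 2.35 × 7.3 = 49.23 ft³/s
w_4 = (55.8 − 41.3)/2 = 7.25 ft; q_4 = 2.10 × 1.94 × 7.25 = 29.54 ft³/s
w_5 = (60.3 − 46.3)/2 = 7 ft; q_5 = 1.87 × 1.49 × 7 = 19.50 ft³/s
w_6 = (73.5 − 55.8)/2 = 8.85 ft; q_6 = 2.39 × 1.28 × 8.85 = 27.07 ft³/s
w_7 = (73.5 − 60.3)/2 = 6.6 ft; q_7 = 1.51 × 0.66 × 6.6 = 6.578 ft³/s
Q = Σ qᵢ = 239.1 ft³/s

239 ft³/s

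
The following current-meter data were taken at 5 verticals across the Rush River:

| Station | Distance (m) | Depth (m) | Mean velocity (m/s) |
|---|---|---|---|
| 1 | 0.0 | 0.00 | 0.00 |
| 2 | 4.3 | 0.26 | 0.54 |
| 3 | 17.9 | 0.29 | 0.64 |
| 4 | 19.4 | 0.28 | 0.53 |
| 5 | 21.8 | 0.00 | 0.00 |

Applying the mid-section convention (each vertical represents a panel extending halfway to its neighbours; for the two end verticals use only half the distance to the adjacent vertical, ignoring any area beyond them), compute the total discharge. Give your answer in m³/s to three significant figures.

w_2 = (17.9 − 0.0)/2 = 8.95 m; q_2 = 0.54 × 0.26 × 8.95 = 1.257 m³/s
w_3 = (19.4 − 4.3)/2 = 7.55 m; q_3 = 0.64 × 0.29 × 7.55 = 1.401 m³/s
w_4 = (21.8 − 17.9)/2 = 1.95 m; q_4 = 0.53 × 0.28 × 1.95 = 0.2894 m³/s
Stations 1, 5 contribute zero (depth or velocity is 0).
Q = Σ qᵢ = 2.947 m³/s

2.95 m³/s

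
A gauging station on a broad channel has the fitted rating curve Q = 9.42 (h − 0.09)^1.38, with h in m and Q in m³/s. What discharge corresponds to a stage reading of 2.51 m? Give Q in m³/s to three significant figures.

Q = 9.42 × (2.51 − 0.09)^1.38 = 9.42 × 2.42^1.38 = 31.89 m³/s

31.9 m³/s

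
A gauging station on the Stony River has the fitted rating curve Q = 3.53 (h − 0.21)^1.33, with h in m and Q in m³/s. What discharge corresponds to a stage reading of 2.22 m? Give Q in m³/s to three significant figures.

Q = 3.53 × (2.22 − 0.21)^1.33 = 3.53 × 2.01^1.33 = 8.934 m³/s

8.93 m³/s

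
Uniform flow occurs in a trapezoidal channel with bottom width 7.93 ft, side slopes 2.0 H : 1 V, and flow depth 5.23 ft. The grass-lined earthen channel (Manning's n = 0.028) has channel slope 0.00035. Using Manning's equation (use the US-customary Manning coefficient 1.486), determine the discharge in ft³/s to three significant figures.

A = (b + z·y)·y = (7.93 + 2.0×5.23)×5.23 = 96.18 ft²
P = b + 2y√(1+z²) = 7.93 + 2×5.23×√(1+2.0²) = 31.32 ft
R = A/P = 96.18/31.32 = 3.071 ft
Q = (1.486/n)·A·R^(2/3)·S^(1/2) = (1.486/0.028) × 96.18 × 3.071^(2/3) × 0.00035^(1/2) = 201.8 ft³/s

202 ft³/s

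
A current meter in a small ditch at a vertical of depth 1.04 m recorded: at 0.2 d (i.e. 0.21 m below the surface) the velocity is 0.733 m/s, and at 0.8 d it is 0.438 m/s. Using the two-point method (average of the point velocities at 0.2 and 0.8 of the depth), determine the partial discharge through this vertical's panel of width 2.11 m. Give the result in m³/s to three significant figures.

1.28 m³/s

v̄ = (0.733 + 0.438) / 2 = 0.5855 m/s
q = v̄ × d × w = 0.5855 × 1.04 × 2.11 = 1.285 m³/s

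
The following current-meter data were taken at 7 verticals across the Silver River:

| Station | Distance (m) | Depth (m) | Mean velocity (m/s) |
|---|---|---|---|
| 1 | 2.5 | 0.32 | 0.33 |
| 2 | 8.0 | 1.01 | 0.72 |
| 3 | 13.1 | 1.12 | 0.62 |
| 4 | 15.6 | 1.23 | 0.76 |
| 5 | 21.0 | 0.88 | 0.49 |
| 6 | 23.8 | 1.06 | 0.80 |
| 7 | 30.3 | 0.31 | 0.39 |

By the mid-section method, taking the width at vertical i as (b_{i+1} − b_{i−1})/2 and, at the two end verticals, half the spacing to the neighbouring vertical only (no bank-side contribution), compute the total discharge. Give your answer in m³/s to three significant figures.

16.6 m³/s

w_1 = (8.0 − 2.5)/2 = 2.75 m; q_1 = 0.33 × 0.32 × 2.75 = 0.2904 m³/s
w_2 = (13.1 − 2.5)/2 = 5.3 m; q_2 = 0.72 × 1.01 × 5.3 = 3.854 m³/s
w_3 = (15.6 − 8.0)/2 = 3.8 m; q_3 = 0.62 × 1.12 × 3.8 = 2.639 m³/s
w_4 = (21.0 − 13.1)/2 = 3.95 m; q_4 = 0.76 × 1.23 × 3.95 = 3.692 m³/s
w_5 = (23.8 − 15.6)/2 = 4.1 m; q_5 = 0.49 × 0.88 × 4.1 = 1.768 m³/s
w_6 = (30.3 − 21.0)/2 = 4.65 m; q_6 = 0.80 × 1.06 × 4.65 = 3.943 m³/s
w_7 = (30.3 − 23.8)/2 = 3.25 m; q_7 = 0.39 × 0.31 × 3.25 = 0.3929 m³/s
Q = Σ qᵢ = 16.58 m³/s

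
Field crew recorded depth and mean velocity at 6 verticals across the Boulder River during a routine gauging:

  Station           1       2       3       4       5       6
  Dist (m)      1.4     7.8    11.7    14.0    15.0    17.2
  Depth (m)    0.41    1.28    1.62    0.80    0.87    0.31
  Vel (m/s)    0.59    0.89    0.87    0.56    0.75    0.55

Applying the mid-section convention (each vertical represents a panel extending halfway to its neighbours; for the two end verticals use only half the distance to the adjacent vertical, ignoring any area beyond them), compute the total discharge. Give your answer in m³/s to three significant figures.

13.0 m³/s

w_1 = (7.8 − 1.4)/2 = 3.2 m; q_1 = 0.59 × 0.41 × 3.2 = 0.7741 m³/s
w_2 = (11.7 − 1.4)/2 = 5.15 m; q_2 = 0.89 × 1.28 × 5.15 = 5.867 m³/s
w_3 = (14.0 − 7.8)/2 = 3.1 m; q_3 = 0.87 × 1.62 × 3.1 = 4.369 m³/s
w_4 = (15.0 − 11.7)/2 = 1.65 m; q_4 = 0.56 × 0.80 × 1.65 = 0.7392 m³/s
w_5 = (17.2 − 14.0)/2 = 1.6 m; q_5 = 0.75 × 0.87 × 1.6 = 1.044 m³/s
w_6 = (17.2 − 15.0)/2 = 1.1 m; q_6 = 0.55 × 0.31 × 1.1 = 0.1876 m³/s
Q = Σ qᵢ = 12.98 m³/s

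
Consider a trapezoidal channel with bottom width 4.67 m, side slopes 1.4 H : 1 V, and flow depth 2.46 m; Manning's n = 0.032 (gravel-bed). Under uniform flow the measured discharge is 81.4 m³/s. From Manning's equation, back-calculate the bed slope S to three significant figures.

A = (b + z·y)·y = (4.67 + 1.4×2.46)×2.46 = 19.96 m²
P = b + 2y√(1+z²) = 4.67 + 2×2.46×√(1+1.4²) = 13.13 m
R = A/P = 19.96/13.13 = 1.520 m
S = (Q·n / (1·A·R^(2/3)))² = (81.4×0.032 / (1×19.96×1.322))² = 0.009747

0.00975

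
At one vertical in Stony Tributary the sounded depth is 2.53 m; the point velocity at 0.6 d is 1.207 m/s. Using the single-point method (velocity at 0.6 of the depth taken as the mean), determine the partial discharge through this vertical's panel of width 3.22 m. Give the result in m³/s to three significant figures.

v̄ = v₀.₆ = 1.207 m/s
q = v̄ × d × w = 1.207 × 2.53 × 3.22 = 9.833 m³/s

9.83 m³/s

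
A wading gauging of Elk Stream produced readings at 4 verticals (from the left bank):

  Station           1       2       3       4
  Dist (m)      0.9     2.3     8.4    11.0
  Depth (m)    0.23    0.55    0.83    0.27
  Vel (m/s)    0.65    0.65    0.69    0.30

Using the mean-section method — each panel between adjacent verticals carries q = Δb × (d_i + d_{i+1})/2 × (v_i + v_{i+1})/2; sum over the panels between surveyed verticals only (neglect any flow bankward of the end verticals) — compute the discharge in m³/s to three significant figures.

Panel 1-2: Δb = 1.4 m, d̄ = (0.23+0.55)/2 = 0.39, v̄ = (0.65+0.65)/2 = 0.65 → q = 1.4×0.39×0.65 = 0.3549 m³/s
Panel 2-3: Δb = 6.1 m, d̄ = (0.55+0.83)/2 = 0.69, v̄ = (0.65+0.69)/2 = 0.67 → q = 6.1×0.69×0.67 = 2.820 m³/s
Panel 3-4: Δb = 2.6 m, d̄ = (0.83+0.27)/2 = 0.55, v̄ = (0.69+0.30)/2 = 0.495 → q = 2.6×0.55×0.495 = 0.7079 m³/s
Q = Σ q = 3.883 m³/s

3.88 m³/s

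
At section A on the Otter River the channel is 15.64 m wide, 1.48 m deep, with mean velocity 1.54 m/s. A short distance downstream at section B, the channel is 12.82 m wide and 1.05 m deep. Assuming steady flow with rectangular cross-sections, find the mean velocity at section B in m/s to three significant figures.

2.65 m/s

Q = A₁V₁ = (15.64×1.48) × 1.54 = 35.65 m³/s
A₂ = 12.82 × 1.05 = 13.46 m²
V₂ = Q/A₂ = 35.65/13.46 = 2.648 m/s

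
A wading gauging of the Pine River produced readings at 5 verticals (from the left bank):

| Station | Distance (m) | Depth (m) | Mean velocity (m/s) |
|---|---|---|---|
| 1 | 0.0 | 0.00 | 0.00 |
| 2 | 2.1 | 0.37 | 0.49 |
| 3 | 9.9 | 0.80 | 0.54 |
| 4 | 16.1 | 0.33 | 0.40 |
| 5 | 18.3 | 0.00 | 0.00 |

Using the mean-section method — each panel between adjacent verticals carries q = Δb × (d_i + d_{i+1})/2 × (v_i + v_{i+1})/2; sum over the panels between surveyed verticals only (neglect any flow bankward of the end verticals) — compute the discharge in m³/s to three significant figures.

Panel 1-2: Δb = 2.1 m, d̄ = (0.00+0.37)/2 = 0.185, v̄ = (0.00+0.49)/2 = 0.245 → q = 2.1×0.185×0.245 = 0.09518 m³/s
Panel 2-3: Δb = 7.8 m, d̄ = (0.37+0.80)/2 = 0.585, v̄ = (0.49+0.54)/2 = 0.515 → q = 7.8×0.585×0.515 = 2.350 m³/s
Panel 3-4: Δb = 6.2 m, d̄ = (0.80+0.33)/2 = 0.565, v̄ = (0.54+0.40)/2 = 0.47 → q = 6.2×0.565×0.47 = 1.646 m³/s
Panel 4-5: Δb = 2.2 m, d̄ = (0.33+0.00)/2 = 0.165, v̄ = (0.40+0.00)/2 = 0.2 → q = 2.2×0.165×0.2 = 0.07260 m³/s
Q = Σ q = 4.164 m³/s

4.16 m³/s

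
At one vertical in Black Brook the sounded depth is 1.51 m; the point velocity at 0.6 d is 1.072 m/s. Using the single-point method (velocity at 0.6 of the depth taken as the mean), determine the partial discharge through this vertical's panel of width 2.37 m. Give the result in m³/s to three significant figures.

v̄ = v₀.₆ = 1.072 m/s
q = v̄ × d × w = 1.072 × 1.51 × 2.37 = 3.836 m³/s

3.84 m³/s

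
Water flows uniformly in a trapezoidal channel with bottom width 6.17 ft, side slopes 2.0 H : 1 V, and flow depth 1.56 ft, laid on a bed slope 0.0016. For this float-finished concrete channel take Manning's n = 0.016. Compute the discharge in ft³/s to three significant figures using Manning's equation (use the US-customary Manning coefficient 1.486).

57.5 ft³/s

A = (b + z·y)·y = (6.17 + 2.0×1.56)×1.56 = 14.49 ft²
P = b + 2y√(1+z²) = 6.17 + 2×1.56×√(1+2.0²) = 13.15 ft
R = A/P = 14.49/13.15 = 1.102 ft
Q = (1.486/n)·A·R^(2/3)·S^(1/2) = (1.486/0.016) × 14.49 × 1.102^(2/3) × 0.0016^(1/2) = 57.45 ft³/s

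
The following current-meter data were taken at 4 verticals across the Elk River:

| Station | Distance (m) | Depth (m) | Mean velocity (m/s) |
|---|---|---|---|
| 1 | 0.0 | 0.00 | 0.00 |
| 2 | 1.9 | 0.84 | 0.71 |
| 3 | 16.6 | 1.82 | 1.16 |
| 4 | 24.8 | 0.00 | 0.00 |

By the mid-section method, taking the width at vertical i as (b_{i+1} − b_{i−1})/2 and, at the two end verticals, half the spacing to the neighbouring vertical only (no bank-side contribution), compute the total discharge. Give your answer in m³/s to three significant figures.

w_2 = (16.6 − 0.0)/2 = 8.3 m; q_2 = 0.71 × 0.84 × 8.3 = 4.950 m³/s
w_3 = (24.8 − 1.9)/2 = 11.45 m; q_3 = 1.16 × 1.82 × 11.45 = 24.17 m³/s
Stations 1, 4 contribute zero (depth or velocity is 0).
Q = Σ qᵢ = 29.12 m³/s

29.1 m³/s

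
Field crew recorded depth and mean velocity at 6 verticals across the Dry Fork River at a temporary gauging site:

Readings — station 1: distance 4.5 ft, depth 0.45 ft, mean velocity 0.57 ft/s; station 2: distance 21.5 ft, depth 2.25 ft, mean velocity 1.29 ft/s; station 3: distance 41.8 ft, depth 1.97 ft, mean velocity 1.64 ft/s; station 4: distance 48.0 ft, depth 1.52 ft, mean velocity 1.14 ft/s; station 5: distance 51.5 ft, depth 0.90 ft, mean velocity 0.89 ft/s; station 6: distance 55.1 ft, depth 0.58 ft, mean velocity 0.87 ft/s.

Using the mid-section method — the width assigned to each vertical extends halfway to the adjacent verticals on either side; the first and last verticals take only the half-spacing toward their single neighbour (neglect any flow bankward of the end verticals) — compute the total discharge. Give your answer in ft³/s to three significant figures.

w_1 = (21.5 − 4.5)/2 = 8.5 ft; q_1 = 0.57 × 0.45 × 8.5 = 2.180 ft³/s
w_2 = (41.8 − 4.5)/2 = 18.65 ft; q_2 = 1.29 × 2.25 × 18.65 = 54.13 ft³/s
w_3 = (48.0 − 21.5)/2 = 13.25 ft; q_3 = 1.64 × 1.97 × 13.25 = 42.81 ft³/s
w_4 = (51.5 − 41.8)/2 = 4.85 ft; q_4 = 1.14 × 1.52 × 4.85 = 8.404 ft³/s
w_5 = (55.1 − 48.0)/2 = 3.55 ft; q_5 = 0.89 × 0.90 × 3.55 = 2.844 ft³/s
w_6 = (55.1 − 51.5)/2 = 1.8 ft; q_6 = 0.87 × 0.58 × 1.8 = 0.9083 ft³/s
Q = Σ qᵢ = 111.3 ft³/s

111 ft³/s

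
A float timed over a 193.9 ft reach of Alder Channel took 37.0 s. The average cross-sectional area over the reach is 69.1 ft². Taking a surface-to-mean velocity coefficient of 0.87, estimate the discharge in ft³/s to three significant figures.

315 ft³/s

v_surface = L / t̄ = 193.9 / 37 = 5.241 ft/s
v_mean = 0.87 × 5.241 = 4.559 ft/s
Q = A × v_mean = 69.1 × 4.559 = 315.0 ft³/s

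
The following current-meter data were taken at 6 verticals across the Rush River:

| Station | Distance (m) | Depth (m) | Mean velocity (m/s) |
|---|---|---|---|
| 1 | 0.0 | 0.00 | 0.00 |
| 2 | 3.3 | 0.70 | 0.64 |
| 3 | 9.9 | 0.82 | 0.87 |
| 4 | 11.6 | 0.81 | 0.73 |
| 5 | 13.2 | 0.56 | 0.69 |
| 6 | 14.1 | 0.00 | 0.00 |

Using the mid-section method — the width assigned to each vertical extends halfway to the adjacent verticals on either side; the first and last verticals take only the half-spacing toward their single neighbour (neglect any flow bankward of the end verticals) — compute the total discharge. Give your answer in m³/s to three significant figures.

w_2 = (9.9 − 0.0)/2 = 4.95 m; q_2 = 0.64 × 0.70 × 4.95 = 2.218 m³/s
w_3 = (11.6 − 3.3)/2 = 4.15 m; q_3 = 0.87 × 0.82 × 4.15 = 2.961 m³/s
w_4 = (13.2 − 9.9)/2 = 1.65 m; q_4 = 0.73 × 0.81 × 1.65 = 0.9756 m³/s
w_5 = (14.1 − 11.6)/2 = 1.25 m; q_5 = 0.69 × 0.56 × 1.25 = 0.4830 m³/s
Stations 1, 6 contribute zero (depth or velocity is 0).
Q = Σ qᵢ = 6.637 m³/s

6.64 m³/s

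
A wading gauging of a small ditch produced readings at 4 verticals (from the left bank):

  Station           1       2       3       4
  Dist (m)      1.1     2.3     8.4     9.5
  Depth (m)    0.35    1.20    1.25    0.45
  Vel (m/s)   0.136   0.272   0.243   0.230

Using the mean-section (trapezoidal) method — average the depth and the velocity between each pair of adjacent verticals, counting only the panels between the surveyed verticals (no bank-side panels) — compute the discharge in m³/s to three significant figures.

2.34 m³/s

Panel 1-2: Δb = 1.2 m, d̄ = (0.35+1.20)/2 = 0.775, v̄ = (0.136+0.272)/2 = 0.204 → q = 1.2×0.775×0.204 = 0.1897 m³/s
Panel 2-3: Δb = 6.1 m, d̄ = (1.20+1.25)/2 = 1.225, v̄ = (0.272+0.243)/2 = 0.2575 → q = 6.1×1.225×0.2575 = 1.924 m³/s
Panel 3-4: Δb = 1.1 m, d̄ = (1.25+0.45)/2 = 0.85, v̄ = (0.243+0.230)/2 = 0.2365 → q = 1.1×0.85×0.2365 = 0.2211 m³/s
Q = Σ q = 2.335 m³/s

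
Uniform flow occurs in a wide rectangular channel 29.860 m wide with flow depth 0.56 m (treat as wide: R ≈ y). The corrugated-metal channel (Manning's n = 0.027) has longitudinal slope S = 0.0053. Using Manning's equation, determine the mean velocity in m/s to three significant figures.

1.83 m/s

A = b·y = 29.860 × 0.56 = 16.72 m²
Wide channel: R ≈ y = 0.56 m
Q = (1/n)·A·R^(2/3)·S^(1/2) = (1/0.027) × 16.72 × 0.5600^(2/3) × 0.0053^(1/2) = 30.63 m³/s
V = Q/A = 30.63/16.72 = 1.832 m/s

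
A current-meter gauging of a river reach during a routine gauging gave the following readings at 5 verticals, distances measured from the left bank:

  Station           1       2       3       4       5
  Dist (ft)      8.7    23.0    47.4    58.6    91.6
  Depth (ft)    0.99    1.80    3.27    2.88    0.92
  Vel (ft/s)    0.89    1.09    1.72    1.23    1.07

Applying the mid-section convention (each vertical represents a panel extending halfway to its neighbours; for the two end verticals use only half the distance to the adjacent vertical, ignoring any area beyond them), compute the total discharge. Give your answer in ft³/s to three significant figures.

w_1 = (23.0 − 8.7)/2 = 7.15 ft; q_1 = 0.89 × 0.99 × 7.15 = 6.300 ft³/s
w_2 = (47.4 − 8.7)/2 = 19.35 ft; q_2 = 1.09 × 1.80 × 19.35 = 37.96 ft³/s
w_3 = (58.6 − 23.0)/2 = 17.8 ft; q_3 = 1.72 × 3.27 × 17.8 = 100.1 ft³/s
w_4 = (91.6 − 47.4)/2 = 22.1 ft; q_4 = 1.23 × 2.88 × 22.1 = 78.29 ft³/s
w_5 = (91.6 − 58.6)/2 = 16.5 ft; q_5 = 1.07 × 0.92 × 16.5 = 16.24 ft³/s
Q = Σ qᵢ = 238.9 ft³/s

239 ft³/s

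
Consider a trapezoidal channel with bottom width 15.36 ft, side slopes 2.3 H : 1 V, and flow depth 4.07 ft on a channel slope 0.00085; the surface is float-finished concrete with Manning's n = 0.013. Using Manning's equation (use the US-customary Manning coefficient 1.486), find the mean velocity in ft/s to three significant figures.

6.64 ft/s

A = (b + z·y)·y = (15.36 + 2.3×4.07)×4.07 = 100.6 ft²
P = b + 2y√(1+z²) = 15.36 + 2×4.07×√(1+2.3²) = 35.78 ft
R = A/P = 100.6/35.78 = 2.812 ft
Q = (1.486/n)·A·R^(2/3)·S^(1/2) = (1.486/0.013) × 100.6 × 2.812^(2/3) × 0.00085^(1/2) = 668.1 ft³/s
V = Q/A = 668.1/100.6 = 6.640 ft/s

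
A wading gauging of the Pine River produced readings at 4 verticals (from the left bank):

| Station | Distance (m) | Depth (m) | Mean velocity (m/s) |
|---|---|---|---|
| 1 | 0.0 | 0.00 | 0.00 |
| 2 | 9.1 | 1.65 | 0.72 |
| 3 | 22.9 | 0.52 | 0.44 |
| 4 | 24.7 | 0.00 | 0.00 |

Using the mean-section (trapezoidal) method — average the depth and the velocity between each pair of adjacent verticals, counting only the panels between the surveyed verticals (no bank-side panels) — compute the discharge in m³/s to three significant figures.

11.5 m³/s

Panel 1-2: Δb = 9.1 m, d̄ = (0.00+1.65)/2 = 0.825, v̄ = (0.00+0.72)/2 = 0.36 → q = 9.1×0.825×0.36 = 2.703 m³/s
Panel 2-3: Δb = 13.8 m, d̄ = (1.65+0.52)/2 = 1.085, v̄ = (0.72+0.44)/2 = 0.58 → q = 13.8×1.085×0.58 = 8.684 m³/s
Panel 3-4: Δb = 1.8 m, d̄ = (0.52+0.00)/2 = 0.26, v̄ = (0.44+0.00)/2 = 0.22 → q = 1.8×0.26×0.22 = 0.1030 m³/s
Q = Σ q = 11.49 m³/s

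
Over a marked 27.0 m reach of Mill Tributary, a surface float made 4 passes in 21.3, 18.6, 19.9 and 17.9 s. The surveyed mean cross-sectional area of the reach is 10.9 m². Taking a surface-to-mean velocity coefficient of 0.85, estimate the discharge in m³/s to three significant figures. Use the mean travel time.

12.9 m³/s

t̄ = (21.3 + 18.6 + 19.9 + 17.9) / 4 = 19.425 s
v_surface = L / t̄ = 27.0 / 19.425 = 1.390 m/s
v_mean = 0.85 × 1.390 = 1.181 m/s
Q = A × v_mean = 10.9 × 1.181 = 12.88 m³/s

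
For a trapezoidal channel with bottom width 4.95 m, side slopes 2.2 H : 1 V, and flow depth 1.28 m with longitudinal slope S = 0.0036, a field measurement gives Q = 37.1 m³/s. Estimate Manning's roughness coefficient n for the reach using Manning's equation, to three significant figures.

A = (b + z·y)·y = (4.95 + 2.2×1.28)×1.28 = 9.940 m²
P = b + 2y√(1+z²) = 4.95 + 2×1.28×√(1+2.2²) = 11.14 m
R = A/P = 9.940/11.14 = 0.8926 m
n = (1/Q)·A·R^(2/3)·S^(1/2) = (1/37.1) × 9.940 × 0.9271 × 0.06000 = 0.01490

0.0149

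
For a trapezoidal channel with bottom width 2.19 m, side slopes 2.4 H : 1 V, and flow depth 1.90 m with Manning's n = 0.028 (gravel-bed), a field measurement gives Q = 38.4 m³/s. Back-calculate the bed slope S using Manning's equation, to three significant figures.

0.00648

A = (b + z·y)·y = (2.19 + 2.4×1.90)×1.90 = 12.83 m²
P = b + 2y√(1+z²) = 2.19 + 2×1.90×√(1+2.4²) = 12.07 m
R = A/P = 12.83/12.07 = 1.063 m
S = (Q·n / (1·A·R^(2/3)))² = (38.4×0.028 / (1×12.83×1.041))² = 0.006482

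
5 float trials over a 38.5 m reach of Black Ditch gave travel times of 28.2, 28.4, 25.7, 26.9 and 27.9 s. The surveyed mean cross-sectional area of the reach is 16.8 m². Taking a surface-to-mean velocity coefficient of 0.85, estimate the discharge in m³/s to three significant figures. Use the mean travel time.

t̄ = (28.2 + 28.4 + 25.7 + 26.9 + 27.9) / 5 = 27.42 s
v_surface = L / t̄ = 38.5 / 27.42 = 1.404 m/s
v_mean = 0.85 × 1.404 = 1.193 m/s
Q = A × v_mean = 16.8 × 1.193 = 20.05 m³/s

20.1 m³/s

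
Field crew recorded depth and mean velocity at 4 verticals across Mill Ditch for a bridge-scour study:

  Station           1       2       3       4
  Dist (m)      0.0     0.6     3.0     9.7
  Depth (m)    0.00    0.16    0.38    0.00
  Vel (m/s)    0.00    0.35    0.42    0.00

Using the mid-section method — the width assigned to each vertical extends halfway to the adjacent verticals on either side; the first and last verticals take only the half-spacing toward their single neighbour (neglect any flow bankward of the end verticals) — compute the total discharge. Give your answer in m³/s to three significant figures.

0.810 m³/s

w_2 = (3.0 − 0.0)/2 = 1.5 m; q_2 = 0.35 × 0.16 × 1.5 = 0.08400 m³/s
w_3 = (9.7 − 0.6)/2 = 4.55 m; q_3 = 0.42 × 0.38 × 4.55 = 0.7262 m³/s
Stations 1, 4 contribute zero (depth or velocity is 0).
Q = Σ qᵢ = 0.8102 m³/s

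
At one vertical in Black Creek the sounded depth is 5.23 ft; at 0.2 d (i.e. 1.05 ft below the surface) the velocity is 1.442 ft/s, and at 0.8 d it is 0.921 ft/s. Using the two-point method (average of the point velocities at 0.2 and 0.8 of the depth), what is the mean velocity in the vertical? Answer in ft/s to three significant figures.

v̄ = (1.442 + 0.921) / 2 = 1.182 ft/s

1.18 ft/s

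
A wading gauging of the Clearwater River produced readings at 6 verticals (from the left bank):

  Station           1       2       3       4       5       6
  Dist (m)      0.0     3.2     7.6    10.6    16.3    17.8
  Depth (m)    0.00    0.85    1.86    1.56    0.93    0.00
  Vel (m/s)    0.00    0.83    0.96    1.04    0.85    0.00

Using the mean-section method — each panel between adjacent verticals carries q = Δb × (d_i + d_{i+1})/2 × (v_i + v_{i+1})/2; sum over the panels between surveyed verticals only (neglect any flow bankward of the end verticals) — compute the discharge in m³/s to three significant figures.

18.0 m³/s

Panel 1-2: Δb = 3.2 m, d̄ = (0.00+0.85)/2 = 0.425, v̄ = (0.00+0.83)/2 = 0.415 → q = 3.2×0.425×0.415 = 0.5644 m³/s
Panel 2-3: Δb = 4.4 m, d̄ = (0.85+1.86)/2 = 1.355, v̄ = (0.83+0.96)/2 = 0.895 → q = 4.4×1.355×0.895 = 5.336 m³/s
Panel 3-4: Δb = 3 m, d̄ = (1.86+1.56)/2 = 1.71, v̄ = (0.96+1.04)/2 = 1 → q = 3×1.71×1 = 5.130 m³/s
Panel 4-5: Δb = 5.7 m, d̄ = (1.56+0.93)/2 = 1.245, v̄ = (1.04+0.85)/2 = 0.945 → q = 5.7×1.245×0.945 = 6.706 m³/s
Panel 5-6: Δb = 1.5 m, d̄ = (0.93+0.00)/2 = 0.465, v̄ = (0.85+0.00)/2 = 0.425 → q = 1.5×0.465×0.425 = 0.2964 m³/s
Q = Σ q = 18.03 m³/s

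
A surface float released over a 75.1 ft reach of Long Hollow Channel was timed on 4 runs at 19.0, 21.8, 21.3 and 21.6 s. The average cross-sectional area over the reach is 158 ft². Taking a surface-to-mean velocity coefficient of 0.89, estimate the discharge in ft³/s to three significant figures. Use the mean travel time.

t̄ = (19.0 + 21.8 + 21.3 + 21.6) / 4 = 20.925 s
v_surface = L / t̄ = 75.1 / 20.925 = 3.589 ft/s
v_mean = 0.89 × 3.589 = 3.194 ft/s
Q = A × v_mean = 158 × 3.194 = 504.7 ft³/s

505 ft³/s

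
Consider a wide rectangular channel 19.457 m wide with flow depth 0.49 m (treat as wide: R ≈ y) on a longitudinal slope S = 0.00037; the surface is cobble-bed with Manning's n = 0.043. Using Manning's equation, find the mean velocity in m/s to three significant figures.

A = b·y = 19.457 × 0.49 = 9.534 m²
Wide channel: R ≈ y = 0.49 m
Q = (1/n)·A·R^(2/3)·S^(1/2) = (1/0.043) × 9.534 × 0.4900^(2/3) × 0.00037^(1/2) = 2.651 m³/s
V = Q/A = 2.651/9.534 = 0.2780 m/s

0.278 m/s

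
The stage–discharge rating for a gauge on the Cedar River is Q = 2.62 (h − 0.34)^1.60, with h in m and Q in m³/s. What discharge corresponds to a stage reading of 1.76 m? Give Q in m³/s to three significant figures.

Q = 2.62 × (1.76 − 0.34)^1.60 = 2.62 × 1.42^1.60 = 4.592 m³/s

4.59 m³/s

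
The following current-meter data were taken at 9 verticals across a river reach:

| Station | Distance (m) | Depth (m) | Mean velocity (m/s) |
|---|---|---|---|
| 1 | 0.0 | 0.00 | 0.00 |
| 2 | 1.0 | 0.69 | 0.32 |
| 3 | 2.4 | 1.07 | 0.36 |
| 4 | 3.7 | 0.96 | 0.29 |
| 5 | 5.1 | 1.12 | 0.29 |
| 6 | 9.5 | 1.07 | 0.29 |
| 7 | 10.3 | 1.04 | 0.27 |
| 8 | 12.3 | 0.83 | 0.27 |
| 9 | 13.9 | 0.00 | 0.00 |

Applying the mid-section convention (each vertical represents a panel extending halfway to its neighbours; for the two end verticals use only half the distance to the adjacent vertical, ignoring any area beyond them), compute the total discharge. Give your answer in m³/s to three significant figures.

w_2 = (2.4 − 0.0)/2 = 1.2 m; q_2 = 0.32 × 0.69 × 1.2 = 0.2650 m³/s
w_3 = (3.7 − 1.0)/2 = 1.35 m; q_3 = 0.36 × 1.07 × 1.35 = 0.5200 m³/s
w_4 = (5.1 − 2.4)/2 = 1.35 m; q_4 = 0.29 × 0.96 × 1.35 = 0.3758 m³/s
w_5 = (9.5 − 3.7)/2 = 2.9 m; q_5 = 0.29 × 1.12 × 2.9 = 0.9419 m³/s
w_6 = (10.3 − 5.1)/2 = 2.6 m; q_6 = 0.29 × 1.07 × 2.6 = 0.8068 m³/s
w_7 = (12.3 − 9.5)/2 = 1.4 m; q_7 = 0.27 × 1.04 × 1.4 = 0.3931 m³/s
w_8 = (13.9 − 10.3)/2 = 1.8 m; q_8 = 0.27 × 0.83 × 1.8 = 0.4034 m³/s
Stations 1, 9 contribute zero (depth or velocity is 0).
Q = Σ qᵢ = 3.706 m³/s

3.71 m³/s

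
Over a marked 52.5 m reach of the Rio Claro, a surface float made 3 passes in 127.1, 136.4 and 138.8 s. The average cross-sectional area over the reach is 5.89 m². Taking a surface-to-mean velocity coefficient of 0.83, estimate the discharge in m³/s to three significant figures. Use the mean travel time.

1.91 m³/s

t̄ = (127.1 + 136.4 + 138.8) / 3 = 134.1 s
v_surface = L / t̄ = 52.5 / 134.1 = 0.3915 m/s
v_mean = 0.83 × 0.3915 = 0.3249 m/s
Q = A × v_mean = 5.89 × 0.3249 = 1.914 m³/s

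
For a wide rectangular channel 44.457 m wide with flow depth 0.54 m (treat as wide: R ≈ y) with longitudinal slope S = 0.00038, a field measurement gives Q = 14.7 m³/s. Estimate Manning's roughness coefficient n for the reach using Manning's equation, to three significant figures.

A = b·y = 44.457 × 0.54 = 24.01 m²
Wide channel: R ≈ y = 0.54 m
n = (1/Q)·A·R^(2/3)·S^(1/2) = (1/14.7) × 24.01 × 0.6631 × 0.01949 = 0.02111

0.0211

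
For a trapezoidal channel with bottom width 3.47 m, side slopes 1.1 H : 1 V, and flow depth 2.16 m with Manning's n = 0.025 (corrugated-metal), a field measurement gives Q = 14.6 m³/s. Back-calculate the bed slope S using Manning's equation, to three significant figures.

0.000603

A = (b + z·y)·y = (3.47 + 1.1×2.16)×2.16 = 12.63 m²
P = b + 2y√(1+z²) = 3.47 + 2×2.16×√(1+1.1²) = 9.892 m
R = A/P = 12.63/9.892 = 1.277 m
S = (Q·n / (1·A·R^(2/3)))² = (14.6×0.025 / (1×12.63×1.177))² = 0.0006034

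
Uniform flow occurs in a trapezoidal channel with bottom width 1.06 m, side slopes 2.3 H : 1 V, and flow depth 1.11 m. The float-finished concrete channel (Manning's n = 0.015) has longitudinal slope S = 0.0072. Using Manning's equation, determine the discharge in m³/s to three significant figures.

A = (b + z·y)·y = (1.06 + 2.3×1.11)×1.11 = 4.010 m²
P = b + 2y√(1+z²) = 1.06 + 2×1.11×√(1+2.3²) = 6.628 m
R = A/P = 4.010/6.628 = 0.6051 m
Q = (1/n)·A·R^(2/3)·S^(1/2) = (1/0.015) × 4.010 × 0.6051^(2/3) × 0.0072^(1/2) = 16.23 m³/s

16.2 m³/s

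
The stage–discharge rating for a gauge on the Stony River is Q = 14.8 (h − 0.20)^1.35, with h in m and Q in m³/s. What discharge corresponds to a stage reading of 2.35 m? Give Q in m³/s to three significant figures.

Q = 14.8 × (2.35 − 0.20)^1.35 = 14.8 × 2.15^1.35 = 41.60 m³/s

41.6 m³/s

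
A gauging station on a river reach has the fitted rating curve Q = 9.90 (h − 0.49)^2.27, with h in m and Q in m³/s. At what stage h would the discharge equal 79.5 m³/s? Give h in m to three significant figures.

2.99 m

h − h₀ = (Q/C)^(1/b) = (79.5/9.90)^(1/2.27) = 2.504 m
h = 0.49 + 2.504 = 2.994 m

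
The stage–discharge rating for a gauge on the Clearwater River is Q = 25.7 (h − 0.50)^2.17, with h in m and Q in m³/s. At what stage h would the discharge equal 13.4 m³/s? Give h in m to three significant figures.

1.24 m

h − h₀ = (Q/C)^(1/b) = (13.4/25.7)^(1/2.17) = 0.7407 m
h = 0.50 + 0.7407 = 1.241 m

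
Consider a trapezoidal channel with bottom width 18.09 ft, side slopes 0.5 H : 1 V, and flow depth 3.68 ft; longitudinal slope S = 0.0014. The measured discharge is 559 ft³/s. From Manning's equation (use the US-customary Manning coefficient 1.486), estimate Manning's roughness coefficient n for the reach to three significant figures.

0.0144

A = (b + z·y)·y = (18.09 + 0.5×3.68)×3.68 = 73.34 ft²
P = b + 2y√(1+z²) = 18.09 + 2×3.68×√(1+0.5²) = 26.32 ft
R = A/P = 73.34/26.32 = 2.787 ft
n = (1.486/Q)·A·R^(2/3)·S^(1/2) = (1.486/559) × 73.34 × 1.980 × 0.03742 = 0.01445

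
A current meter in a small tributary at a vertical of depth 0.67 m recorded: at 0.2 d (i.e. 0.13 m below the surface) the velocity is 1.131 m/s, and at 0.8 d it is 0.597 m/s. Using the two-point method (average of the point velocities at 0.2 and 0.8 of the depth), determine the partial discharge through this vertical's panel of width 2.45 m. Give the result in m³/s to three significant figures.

v̄ = (1.131 + 0.597) / 2 = 0.8640 m/s
q = v̄ × d × w = 0.8640 × 0.67 × 2.45 = 1.418 m³/s

1.42 m³/s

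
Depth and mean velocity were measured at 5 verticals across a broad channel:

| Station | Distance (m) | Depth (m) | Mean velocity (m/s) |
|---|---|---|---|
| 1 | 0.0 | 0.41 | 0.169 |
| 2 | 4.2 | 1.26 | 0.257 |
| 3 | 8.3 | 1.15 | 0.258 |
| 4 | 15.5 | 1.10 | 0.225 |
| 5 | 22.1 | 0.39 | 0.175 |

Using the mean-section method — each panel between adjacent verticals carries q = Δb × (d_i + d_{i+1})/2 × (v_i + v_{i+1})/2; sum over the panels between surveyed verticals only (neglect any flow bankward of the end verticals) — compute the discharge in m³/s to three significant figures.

4.96 m³/s

Panel 1-2: Δb = 4.2 m, d̄ = (0.41+1.26)/2 = 0.835, v̄ = (0.169+0.257)/2 = 0.213 → q = 4.2×0.835×0.213 = 0.7470 m³/s
Panel 2-3: Δb = 4.1 m, d̄ = (1.26+1.15)/2 = 1.205, v̄ = (0.257+0.258)/2 = 0.2575 → q = 4.1×1.205×0.2575 = 1.272 m³/s
Panel 3-4: Δb = 7.2 m, d̄ = (1.15+1.10)/2 = 1.125, v̄ = (0.258+0.225)/2 = 0.2415 → q = 7.2×1.125×0.2415 = 1.956 m³/s
Panel 4-5: Δb = 6.6 m, d̄ = (1.10+0.39)/2 = 0.745, v̄ = (0.225+0.175)/2 = 0.2 → q = 6.6×0.745×0.2 = 0.9834 m³/s
Q = Σ q = 4.959 m³/s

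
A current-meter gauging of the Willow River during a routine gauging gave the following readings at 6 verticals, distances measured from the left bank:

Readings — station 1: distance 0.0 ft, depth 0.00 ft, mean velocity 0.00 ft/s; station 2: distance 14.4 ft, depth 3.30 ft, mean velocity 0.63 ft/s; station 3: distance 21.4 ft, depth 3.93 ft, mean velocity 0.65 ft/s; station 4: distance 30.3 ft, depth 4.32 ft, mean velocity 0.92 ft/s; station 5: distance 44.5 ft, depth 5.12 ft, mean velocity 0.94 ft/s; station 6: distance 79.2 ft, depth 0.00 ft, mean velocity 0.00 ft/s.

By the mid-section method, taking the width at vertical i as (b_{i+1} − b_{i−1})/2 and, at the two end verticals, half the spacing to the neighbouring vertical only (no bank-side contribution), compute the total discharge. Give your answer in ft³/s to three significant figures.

w_2 = (21.4 − 0.0)/2 = 10.7 ft; q_2 = 0.63 × 3.30 × 10.7 = 22.25 ft³/s
w_3 = (30.3 − 14.4)/2 = 7.95 ft; q_3 = 0.65 × 3.93 × 7.95 = 20.31 ft³/s
w_4 = (44.5 − 21.4)/2 = 11.55 ft; q_4 = 0.92 × 4.32 × 11.55 = 45.90 ft³/s
w_5 = (79.2 − 30.3)/2 = 24.45 ft; q_5 = 0.94 × 5.12 × 24.45 = 117.7 ft³/s
Stations 1, 6 contribute zero (depth or velocity is 0).
Q = Σ qᵢ = 206.1 ft³/s

206 ft³/s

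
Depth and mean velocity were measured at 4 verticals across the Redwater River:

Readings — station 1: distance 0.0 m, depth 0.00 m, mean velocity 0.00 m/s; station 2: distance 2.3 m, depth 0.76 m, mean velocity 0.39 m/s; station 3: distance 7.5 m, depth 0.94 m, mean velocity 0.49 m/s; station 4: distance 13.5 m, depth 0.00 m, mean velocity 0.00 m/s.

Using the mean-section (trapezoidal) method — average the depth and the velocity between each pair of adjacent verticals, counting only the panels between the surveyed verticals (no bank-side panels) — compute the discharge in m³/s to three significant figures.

2.81 m³/s

Panel 1-2: Δb = 2.3 m, d̄ = (0.00+0.76)/2 = 0.38, v̄ = (0.00+0.39)/2 = 0.195 → q = 2.3×0.38×0.195 = 0.1704 m³/s
Panel 2-3: Δb = 5.2 m, d̄ = (0.76+0.94)/2 = 0.85, v̄ = (0.39+0.49)/2 = 0.44 → q = 5.2×0.85×0.44 = 1.945 m³/s
Panel 3-4: Δb = 6 m, d̄ = (0.94+0.00)/2 = 0.47, v̄ = (0.49+0.00)/2 = 0.245 → q = 6×0.47×0.245 = 0.6909 m³/s
Q = Σ q = 2.806 m³/s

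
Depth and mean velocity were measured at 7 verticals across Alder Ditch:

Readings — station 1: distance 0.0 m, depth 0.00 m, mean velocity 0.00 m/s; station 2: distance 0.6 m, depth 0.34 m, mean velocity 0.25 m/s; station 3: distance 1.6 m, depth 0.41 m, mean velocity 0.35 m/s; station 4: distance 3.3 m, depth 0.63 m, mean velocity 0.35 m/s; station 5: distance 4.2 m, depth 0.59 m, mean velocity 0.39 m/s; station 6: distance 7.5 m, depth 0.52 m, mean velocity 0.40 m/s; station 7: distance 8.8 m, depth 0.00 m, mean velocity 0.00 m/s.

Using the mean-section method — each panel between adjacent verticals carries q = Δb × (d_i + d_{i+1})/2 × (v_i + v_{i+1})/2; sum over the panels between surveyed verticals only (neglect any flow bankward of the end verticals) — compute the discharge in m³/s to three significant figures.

Panel 1-2: Δb = 0.6 m, d̄ = (0.00+0.34)/2 = 0.17, v̄ = (0.00+0.25)/2 = 0.125 → q = 0.6×0.17×0.125 = 0.01275 m³/s
Panel 2-3: Δb = 1 m, d̄ = (0.34+0.41)/2 = 0.375, v̄ = (0.25+0.35)/2 = 0.3 → q = 1×0.375×0.3 = 0.1125 m³/s
Panel 3-4: Δb = 1.7 m, d̄ = (0.41+0.63)/2 = 0.52, v̄ = (0.35+0.35)/2 = 0.35 → q = 1.7×0.52×0.35 = 0.3094 m³/s
Panel 4-5: Δb = 0.9 m, d̄ = (0.63+0.59)/2 = 0.61, v̄ = (0.35+0.39)/2 = 0.37 → q = 0.9×0.61×0.37 = 0.2031 m³/s
Panel 5-6: Δb = 3.3 m, d̄ = (0.59+0.52)/2 = 0.555, v̄ = (0.39+0.40)/2 = 0.395 → q = 3.3×0.555×0.395 = 0.7234 m³/s
Panel 6-7: Δb = 1.3 m, d̄ = (0.52+0.00)/2 = 0.26, v̄ = (0.40+0.00)/2 = 0.2 → q = 1.3×0.26×0.2 = 0.06760 m³/s
Q = Σ q = 1.429 m³/s

1.43 m³/s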